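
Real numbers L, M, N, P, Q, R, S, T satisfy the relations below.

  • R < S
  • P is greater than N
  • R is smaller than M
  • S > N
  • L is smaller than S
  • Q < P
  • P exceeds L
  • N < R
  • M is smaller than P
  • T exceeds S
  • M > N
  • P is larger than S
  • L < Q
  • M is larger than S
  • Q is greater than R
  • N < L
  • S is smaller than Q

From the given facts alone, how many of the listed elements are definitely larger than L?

5

The elements the relations force above L are S, M, Q, T, P — no chain reaches any other.
That is 5.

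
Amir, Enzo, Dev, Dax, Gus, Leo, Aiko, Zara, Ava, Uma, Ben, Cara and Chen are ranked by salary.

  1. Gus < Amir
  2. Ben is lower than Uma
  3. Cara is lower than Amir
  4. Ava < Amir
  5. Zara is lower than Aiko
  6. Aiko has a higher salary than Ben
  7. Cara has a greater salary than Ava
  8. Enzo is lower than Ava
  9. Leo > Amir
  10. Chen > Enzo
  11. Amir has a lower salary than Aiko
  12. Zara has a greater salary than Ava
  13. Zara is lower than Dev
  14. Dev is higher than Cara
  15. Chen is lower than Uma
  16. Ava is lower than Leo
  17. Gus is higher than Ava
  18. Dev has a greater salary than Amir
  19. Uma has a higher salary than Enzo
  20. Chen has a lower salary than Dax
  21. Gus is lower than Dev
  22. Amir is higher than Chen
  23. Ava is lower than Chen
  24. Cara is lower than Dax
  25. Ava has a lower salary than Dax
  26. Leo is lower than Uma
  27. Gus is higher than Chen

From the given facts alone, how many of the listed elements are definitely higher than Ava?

10

The elements the relations force above Ava are Chen, Gus, Cara, Amir, Zara, Dev, Leo, Uma, Aiko, Dax — no chain reaches any other.
That is 10.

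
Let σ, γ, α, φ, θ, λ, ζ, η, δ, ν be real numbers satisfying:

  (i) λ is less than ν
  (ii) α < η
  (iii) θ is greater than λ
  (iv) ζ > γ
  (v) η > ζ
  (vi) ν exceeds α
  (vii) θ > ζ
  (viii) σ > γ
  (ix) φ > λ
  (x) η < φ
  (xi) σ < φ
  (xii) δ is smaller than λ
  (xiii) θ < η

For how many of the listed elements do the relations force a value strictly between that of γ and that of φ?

Chaining upward from γ reaches: σ, ζ, θ, η.
Chaining downward from φ reaches: δ, λ, σ, ζ, α, θ, η.
Strictly between γ and φ are those in both lists: σ, ζ, θ, η — 4 elements.

4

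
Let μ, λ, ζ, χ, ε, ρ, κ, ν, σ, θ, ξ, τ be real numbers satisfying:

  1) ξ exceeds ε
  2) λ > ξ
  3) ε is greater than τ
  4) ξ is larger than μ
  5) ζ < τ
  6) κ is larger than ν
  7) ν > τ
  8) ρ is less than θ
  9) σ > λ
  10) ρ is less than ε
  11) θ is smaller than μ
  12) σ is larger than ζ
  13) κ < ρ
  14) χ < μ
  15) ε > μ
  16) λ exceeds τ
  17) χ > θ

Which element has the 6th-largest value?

The consecutive relations fix a unique order: ζ < τ < ν < κ < ρ < θ < χ < μ < ε < ξ < λ < σ.
Counting 6 from the largest end gives χ.

χ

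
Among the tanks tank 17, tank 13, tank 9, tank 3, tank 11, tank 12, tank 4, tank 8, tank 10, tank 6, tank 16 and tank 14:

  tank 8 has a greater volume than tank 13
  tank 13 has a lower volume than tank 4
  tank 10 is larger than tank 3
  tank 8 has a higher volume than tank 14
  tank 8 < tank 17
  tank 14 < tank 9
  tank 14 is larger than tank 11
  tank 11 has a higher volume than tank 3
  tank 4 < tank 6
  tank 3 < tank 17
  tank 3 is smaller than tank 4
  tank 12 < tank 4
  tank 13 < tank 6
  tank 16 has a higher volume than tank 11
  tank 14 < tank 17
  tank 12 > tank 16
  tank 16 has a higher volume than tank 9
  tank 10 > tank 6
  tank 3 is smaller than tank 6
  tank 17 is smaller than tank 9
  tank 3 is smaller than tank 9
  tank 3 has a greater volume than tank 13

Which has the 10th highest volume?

Piecing the relations together gives one ordering: tank 13 < tank 3 < tank 11 < tank 14 < tank 8 < tank 17 < tank 9 < tank 16 < tank 12 < tank 4 < tank 6 < tank 10.
Counting 10 from the largest end gives tank 11.

tank 11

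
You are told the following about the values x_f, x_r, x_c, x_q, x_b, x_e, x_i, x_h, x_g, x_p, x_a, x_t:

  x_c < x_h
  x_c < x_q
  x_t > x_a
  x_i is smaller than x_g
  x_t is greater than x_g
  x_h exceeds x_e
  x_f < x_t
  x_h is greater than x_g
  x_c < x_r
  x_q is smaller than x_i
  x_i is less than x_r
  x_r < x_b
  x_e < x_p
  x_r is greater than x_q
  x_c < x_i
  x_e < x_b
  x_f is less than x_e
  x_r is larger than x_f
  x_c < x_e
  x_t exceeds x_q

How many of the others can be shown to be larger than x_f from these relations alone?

6

From x_f the given relations immediately reach x_e, x_r, x_t.
From those, x_b, x_h, x_p — 6 in total.
No other element is forced above x_f by the given relations, so the count is 6.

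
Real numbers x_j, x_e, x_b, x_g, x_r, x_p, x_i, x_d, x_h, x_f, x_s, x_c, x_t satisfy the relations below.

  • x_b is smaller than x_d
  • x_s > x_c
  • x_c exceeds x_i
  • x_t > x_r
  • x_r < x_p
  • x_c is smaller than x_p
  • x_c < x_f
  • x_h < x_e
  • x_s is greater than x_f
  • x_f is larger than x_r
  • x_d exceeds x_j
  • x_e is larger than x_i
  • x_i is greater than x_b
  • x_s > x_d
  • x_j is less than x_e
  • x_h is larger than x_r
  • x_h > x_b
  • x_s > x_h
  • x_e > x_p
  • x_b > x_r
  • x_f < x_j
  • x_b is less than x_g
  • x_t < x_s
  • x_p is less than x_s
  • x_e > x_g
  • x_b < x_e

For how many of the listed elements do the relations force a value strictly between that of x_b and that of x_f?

Chaining upward from x_b reaches: x_g, x_h, x_i, x_c, x_j, x_d, x_p, x_e, x_s.
Chaining downward from x_f reaches: x_r, x_i, x_c.
Strictly between x_b and x_f are those in both lists: x_i, x_c — 2 elements.

2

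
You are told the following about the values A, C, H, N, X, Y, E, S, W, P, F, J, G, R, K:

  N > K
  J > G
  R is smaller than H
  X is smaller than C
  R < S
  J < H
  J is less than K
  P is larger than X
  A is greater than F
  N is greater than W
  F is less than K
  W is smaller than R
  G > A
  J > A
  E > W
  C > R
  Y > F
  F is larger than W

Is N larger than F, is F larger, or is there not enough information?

N

The relevant relations are F < A; A < J; J < K; K < N.
Together: F < A < J < K < N.
So N is larger.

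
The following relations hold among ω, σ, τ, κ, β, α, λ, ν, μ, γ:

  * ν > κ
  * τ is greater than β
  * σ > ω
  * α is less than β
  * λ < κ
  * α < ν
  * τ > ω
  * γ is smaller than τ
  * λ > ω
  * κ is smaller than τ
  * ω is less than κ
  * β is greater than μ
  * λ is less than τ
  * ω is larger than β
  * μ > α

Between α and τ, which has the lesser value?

α

α < μ and μ < β give α < β.
With β < ω: α < μ < β < ω.
With ω < κ: α < μ < β < ω < κ.
Then κ < τ extends the chain to τ.
So α < τ; α is the smaller of the two.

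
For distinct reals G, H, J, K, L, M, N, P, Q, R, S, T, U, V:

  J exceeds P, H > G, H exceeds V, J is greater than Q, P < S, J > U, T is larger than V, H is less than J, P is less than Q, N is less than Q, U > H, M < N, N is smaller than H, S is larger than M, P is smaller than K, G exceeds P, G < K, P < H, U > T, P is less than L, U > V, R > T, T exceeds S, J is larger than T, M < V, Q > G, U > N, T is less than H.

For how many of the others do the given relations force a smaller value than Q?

The elements the relations force below Q are M, P, G, N — no chain reaches any other.
That is 4.

4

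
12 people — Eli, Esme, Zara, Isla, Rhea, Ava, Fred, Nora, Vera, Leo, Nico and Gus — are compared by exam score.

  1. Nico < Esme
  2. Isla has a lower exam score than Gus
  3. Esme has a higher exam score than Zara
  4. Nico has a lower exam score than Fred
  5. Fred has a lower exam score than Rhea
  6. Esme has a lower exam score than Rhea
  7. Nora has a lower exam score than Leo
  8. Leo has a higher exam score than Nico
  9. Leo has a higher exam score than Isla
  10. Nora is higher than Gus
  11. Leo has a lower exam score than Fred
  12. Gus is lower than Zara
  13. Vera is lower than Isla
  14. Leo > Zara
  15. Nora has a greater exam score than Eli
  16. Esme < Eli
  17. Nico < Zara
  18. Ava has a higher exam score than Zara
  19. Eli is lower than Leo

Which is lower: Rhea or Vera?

The relevant relations are Vera < Isla; Isla < Gus; Gus < Zara; Zara < Esme; Esme < Eli; Eli < Nora; Nora < Leo; Leo < Fred; Fred < Rhea.
Chaining these gives Vera < Isla < Gus < Zara < Esme < Eli < Nora < Leo < Fred < Rhea.
So Vera < Rhea; Vera is the lower of the two.

Vera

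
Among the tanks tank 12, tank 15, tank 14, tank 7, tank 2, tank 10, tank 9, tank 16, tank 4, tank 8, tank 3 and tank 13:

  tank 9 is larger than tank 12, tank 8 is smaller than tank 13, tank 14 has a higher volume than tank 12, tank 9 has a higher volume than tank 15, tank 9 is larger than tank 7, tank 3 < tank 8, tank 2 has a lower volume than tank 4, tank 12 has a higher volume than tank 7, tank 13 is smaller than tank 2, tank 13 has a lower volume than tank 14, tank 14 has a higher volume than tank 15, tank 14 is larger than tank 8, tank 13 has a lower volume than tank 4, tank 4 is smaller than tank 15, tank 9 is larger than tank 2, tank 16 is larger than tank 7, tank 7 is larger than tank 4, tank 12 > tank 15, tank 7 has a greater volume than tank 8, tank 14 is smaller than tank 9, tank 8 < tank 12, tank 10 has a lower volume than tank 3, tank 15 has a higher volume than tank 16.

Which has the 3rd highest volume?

The consecutive relations fix a unique order: tank 10 < tank 3 < tank 8 < tank 13 < tank 2 < tank 4 < tank 7 < tank 16 < tank 15 < tank 12 < tank 14 < tank 9.
Counting 3 from the largest end gives tank 12.

tank 12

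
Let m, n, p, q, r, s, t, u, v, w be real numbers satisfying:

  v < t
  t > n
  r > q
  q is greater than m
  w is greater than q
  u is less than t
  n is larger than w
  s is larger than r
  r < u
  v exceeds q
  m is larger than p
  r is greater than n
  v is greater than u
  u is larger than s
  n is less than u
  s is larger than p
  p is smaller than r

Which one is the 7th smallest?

s

Chaining the given pairs: p < m < q < w < n < r < s < u < v < t.
Counting 7 from the smallest end gives s.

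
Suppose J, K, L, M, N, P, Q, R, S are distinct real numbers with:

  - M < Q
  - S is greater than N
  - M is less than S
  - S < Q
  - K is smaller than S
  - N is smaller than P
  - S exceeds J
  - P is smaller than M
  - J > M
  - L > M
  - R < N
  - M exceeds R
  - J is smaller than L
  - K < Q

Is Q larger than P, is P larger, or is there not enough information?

P < M < J < S < Q, by transitivity through M, J, S.
So Q is larger.

Q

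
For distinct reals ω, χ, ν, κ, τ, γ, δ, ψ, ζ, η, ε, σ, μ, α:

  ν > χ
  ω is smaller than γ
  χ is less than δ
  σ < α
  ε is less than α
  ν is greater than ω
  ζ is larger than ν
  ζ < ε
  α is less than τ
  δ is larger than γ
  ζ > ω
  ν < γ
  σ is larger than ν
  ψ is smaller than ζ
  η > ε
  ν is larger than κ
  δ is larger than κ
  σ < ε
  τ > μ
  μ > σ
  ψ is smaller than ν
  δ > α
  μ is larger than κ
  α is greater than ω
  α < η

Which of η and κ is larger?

Link the given pairs in sequence: κ < ν; ν < σ; σ < ε; ε < α; α < η.
Chaining these gives κ < ν < σ < ε < α < η.
So κ < η; η is the larger of the two.

η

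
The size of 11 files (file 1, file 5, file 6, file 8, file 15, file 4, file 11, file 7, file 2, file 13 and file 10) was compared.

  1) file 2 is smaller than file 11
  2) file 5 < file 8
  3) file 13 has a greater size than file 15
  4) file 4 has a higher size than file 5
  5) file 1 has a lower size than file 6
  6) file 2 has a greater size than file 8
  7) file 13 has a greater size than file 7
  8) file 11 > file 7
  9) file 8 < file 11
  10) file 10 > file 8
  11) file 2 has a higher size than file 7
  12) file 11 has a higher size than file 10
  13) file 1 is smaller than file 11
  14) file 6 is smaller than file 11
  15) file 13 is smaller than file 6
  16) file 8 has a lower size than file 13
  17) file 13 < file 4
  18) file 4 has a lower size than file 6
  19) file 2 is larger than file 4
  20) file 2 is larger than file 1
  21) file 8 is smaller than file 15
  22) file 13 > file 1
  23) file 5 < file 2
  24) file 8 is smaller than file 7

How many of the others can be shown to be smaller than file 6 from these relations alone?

7

The elements the relations force below file 6 are file 5, file 8, file 7, file 15, file 1, file 13, file 4 — no chain reaches any other.
That is 7.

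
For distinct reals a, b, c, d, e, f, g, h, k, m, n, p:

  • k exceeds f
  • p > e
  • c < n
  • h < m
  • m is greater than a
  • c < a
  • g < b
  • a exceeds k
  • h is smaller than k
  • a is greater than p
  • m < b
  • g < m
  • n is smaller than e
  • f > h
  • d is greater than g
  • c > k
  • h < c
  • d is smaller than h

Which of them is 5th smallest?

k

Chaining the given pairs: g < d < h < f < k < c < n < e < p < a < m < b.
The 5th smallest is k.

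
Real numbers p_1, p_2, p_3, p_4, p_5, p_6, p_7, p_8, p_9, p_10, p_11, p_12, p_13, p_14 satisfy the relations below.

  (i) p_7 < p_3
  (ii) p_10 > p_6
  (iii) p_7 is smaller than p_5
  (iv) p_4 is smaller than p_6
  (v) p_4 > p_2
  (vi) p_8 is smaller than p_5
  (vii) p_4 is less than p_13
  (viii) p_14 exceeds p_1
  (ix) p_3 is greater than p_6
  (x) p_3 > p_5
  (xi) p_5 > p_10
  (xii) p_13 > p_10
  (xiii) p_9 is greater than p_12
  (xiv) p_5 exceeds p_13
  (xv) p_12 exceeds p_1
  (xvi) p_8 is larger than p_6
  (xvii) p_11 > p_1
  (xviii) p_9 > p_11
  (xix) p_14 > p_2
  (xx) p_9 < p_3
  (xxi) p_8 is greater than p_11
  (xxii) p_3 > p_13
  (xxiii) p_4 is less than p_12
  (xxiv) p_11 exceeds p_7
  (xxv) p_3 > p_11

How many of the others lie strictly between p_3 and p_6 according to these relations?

4

Chaining upward from p_6 reaches: p_10, p_8, p_13, p_5.
Chaining downward from p_3 reaches: p_2, p_4, p_7, p_1, p_11, p_10, p_12, p_9, p_8, p_13, p_5.
Strictly between p_6 and p_3 are those in both lists: p_10, p_8, p_13, p_5 — 4 elements.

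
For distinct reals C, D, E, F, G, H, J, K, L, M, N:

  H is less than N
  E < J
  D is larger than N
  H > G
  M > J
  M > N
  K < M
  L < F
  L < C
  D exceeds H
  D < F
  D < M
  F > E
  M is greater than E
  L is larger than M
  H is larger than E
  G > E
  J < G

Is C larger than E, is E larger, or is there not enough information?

E < J and J < G give E < G.
Then G < H extends the chain to H.
Then H < N extends the chain to N.
Then N < D extends the chain to D.
With D < M: E < J < G < H < N < D < M.
With M < L: E < J < G < H < N < D < M < L.
Then L < C extends the chain to C.
So C is larger.

C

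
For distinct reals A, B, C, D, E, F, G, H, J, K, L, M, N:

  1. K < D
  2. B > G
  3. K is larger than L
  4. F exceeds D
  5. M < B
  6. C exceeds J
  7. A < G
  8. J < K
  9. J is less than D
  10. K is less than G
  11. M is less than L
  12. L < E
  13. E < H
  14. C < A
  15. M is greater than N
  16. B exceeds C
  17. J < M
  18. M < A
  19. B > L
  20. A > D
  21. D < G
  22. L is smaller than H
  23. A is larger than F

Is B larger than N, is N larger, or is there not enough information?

B

N < M < L < K < D < F < A < G < B, by transitivity through M, L, K, D, F, A, G.
So B is larger.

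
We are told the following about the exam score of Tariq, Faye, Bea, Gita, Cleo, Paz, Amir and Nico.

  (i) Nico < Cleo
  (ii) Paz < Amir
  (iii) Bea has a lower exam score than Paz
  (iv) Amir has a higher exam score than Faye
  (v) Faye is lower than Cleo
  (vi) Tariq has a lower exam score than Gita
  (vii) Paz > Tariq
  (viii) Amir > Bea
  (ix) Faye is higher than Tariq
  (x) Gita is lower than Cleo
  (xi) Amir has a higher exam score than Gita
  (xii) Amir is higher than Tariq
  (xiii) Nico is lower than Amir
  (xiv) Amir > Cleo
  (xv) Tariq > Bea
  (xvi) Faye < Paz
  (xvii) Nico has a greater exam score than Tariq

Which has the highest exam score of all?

Amir

Chaining downward from Amir: directly below it, Bea, Tariq, Faye, Paz, Gita, Nico, Cleo.
That covers every other element, and nothing is given above Amir, so Amir is the highest exam score.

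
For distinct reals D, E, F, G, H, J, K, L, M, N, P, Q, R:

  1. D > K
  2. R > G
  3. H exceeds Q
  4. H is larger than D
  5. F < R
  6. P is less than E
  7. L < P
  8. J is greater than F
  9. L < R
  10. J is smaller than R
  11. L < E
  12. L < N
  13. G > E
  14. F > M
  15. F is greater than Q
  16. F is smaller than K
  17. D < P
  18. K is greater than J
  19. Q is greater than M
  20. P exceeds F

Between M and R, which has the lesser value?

Chaining the given relations: M < Q < F < J < K < D < P < E < G < R.
So M < R; M is the smaller of the two.

M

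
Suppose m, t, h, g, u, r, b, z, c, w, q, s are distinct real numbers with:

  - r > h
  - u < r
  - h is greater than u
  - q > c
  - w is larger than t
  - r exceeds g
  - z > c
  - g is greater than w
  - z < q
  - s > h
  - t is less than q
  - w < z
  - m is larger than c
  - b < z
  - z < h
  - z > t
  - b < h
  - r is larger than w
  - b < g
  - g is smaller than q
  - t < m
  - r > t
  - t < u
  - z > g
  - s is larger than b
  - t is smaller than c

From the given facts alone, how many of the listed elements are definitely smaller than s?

The elements the relations force below s are t, c, b, w, u, g, z, h — no chain reaches any other.
That is 8.

8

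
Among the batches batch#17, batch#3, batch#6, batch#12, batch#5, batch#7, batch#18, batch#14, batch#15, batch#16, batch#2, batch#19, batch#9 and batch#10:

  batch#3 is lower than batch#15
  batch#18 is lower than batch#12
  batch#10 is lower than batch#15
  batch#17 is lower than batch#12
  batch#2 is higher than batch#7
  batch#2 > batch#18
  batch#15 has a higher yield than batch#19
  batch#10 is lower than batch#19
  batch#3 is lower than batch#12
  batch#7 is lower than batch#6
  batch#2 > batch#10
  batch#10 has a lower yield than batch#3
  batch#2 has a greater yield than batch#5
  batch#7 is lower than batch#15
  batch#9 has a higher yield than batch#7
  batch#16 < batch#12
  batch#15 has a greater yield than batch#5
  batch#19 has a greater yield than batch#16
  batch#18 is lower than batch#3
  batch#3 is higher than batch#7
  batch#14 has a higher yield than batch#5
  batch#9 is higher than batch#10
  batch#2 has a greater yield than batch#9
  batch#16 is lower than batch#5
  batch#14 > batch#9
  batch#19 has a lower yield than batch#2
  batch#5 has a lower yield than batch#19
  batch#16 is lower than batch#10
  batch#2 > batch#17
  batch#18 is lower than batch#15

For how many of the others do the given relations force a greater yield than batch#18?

The elements the relations force above batch#18 are batch#2, batch#3, batch#15, batch#12 — no chain reaches any other.
That is 4.

4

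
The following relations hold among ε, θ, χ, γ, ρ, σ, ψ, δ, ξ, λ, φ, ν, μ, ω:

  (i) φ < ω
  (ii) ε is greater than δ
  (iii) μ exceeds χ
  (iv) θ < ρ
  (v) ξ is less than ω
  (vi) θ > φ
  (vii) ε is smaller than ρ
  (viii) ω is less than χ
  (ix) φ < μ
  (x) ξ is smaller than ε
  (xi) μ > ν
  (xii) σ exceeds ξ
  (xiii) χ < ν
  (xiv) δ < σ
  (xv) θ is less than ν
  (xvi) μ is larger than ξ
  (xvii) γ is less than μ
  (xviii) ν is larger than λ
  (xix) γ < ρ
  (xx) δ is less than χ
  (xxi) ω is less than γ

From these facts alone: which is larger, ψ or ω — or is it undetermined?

Following every chain through ψ: nothing is chained to ψ.
ω is not reached, and no chain runs the other way from ω to ψ.
So the given relations leave the order of ψ and ω undetermined.

undetermined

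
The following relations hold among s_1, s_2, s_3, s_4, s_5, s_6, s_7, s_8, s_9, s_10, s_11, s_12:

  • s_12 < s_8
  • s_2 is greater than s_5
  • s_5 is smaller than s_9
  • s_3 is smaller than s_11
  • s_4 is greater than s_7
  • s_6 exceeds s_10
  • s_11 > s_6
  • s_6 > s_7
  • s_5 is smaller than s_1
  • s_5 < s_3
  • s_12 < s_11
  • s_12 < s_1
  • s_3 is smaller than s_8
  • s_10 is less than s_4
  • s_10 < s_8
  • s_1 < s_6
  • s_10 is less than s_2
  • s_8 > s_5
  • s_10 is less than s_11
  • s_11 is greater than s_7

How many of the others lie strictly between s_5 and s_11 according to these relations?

Chaining upward from s_5 reaches: s_3, s_8, s_9, s_1, s_6, s_2.
Chaining downward from s_11 reaches: s_12, s_7, s_10, s_3, s_1, s_6.
Strictly between s_5 and s_11 are those in both lists: s_3, s_1, s_6 — 3 elements.

3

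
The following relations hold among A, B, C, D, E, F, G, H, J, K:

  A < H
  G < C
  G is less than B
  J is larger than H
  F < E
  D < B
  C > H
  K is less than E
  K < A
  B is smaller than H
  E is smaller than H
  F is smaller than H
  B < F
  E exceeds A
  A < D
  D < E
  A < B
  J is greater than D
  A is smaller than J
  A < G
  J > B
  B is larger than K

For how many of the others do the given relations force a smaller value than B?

The elements the relations force below B are K, A, G, D — no chain reaches any other.
That is 4.

4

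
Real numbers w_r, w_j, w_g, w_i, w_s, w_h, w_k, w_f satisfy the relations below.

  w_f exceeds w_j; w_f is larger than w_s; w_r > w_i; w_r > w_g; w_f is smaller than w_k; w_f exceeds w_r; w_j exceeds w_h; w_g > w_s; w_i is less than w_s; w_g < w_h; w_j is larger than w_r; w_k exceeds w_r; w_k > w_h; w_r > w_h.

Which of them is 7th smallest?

w_f

Chaining the given pairs: w_i < w_s < w_g < w_h < w_r < w_j < w_f < w_k.
Counting 7 from the smallest end gives w_f.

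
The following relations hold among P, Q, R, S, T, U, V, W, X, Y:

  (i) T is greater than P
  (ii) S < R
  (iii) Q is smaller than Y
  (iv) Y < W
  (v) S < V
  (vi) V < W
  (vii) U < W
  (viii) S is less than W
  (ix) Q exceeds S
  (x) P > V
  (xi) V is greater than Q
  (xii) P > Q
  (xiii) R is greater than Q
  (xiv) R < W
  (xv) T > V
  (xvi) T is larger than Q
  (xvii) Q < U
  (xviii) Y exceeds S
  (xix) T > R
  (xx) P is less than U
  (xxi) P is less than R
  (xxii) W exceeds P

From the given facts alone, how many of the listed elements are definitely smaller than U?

From U the given relations immediately reach Q, P.
From those, S, V — 4 in total.
No other element is forced below U by the given relations, so the count is 4.

4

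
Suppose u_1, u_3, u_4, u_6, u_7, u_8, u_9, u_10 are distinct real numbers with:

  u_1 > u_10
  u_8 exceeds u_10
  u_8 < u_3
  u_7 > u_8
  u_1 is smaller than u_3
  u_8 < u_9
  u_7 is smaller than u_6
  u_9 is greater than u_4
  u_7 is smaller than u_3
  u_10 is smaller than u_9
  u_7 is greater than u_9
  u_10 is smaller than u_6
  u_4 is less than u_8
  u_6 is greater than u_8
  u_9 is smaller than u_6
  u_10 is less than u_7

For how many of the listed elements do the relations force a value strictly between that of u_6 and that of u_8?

2

Chaining upward from u_8 reaches: u_9, u_7, u_3.
Chaining downward from u_6 reaches: u_10, u_4, u_9, u_7.
Strictly between u_8 and u_6 are those in both lists: u_9, u_7 — 2 elements.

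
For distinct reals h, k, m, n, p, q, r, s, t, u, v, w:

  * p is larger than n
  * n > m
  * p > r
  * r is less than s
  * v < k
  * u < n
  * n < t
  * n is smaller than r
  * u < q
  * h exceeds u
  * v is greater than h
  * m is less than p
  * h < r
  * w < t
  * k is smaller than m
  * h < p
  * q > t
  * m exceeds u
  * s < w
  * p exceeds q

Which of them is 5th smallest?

The consecutive relations fix a unique order: u < h < v < k < m < n < r < s < w < t < q < p.
The 5th smallest is m.

m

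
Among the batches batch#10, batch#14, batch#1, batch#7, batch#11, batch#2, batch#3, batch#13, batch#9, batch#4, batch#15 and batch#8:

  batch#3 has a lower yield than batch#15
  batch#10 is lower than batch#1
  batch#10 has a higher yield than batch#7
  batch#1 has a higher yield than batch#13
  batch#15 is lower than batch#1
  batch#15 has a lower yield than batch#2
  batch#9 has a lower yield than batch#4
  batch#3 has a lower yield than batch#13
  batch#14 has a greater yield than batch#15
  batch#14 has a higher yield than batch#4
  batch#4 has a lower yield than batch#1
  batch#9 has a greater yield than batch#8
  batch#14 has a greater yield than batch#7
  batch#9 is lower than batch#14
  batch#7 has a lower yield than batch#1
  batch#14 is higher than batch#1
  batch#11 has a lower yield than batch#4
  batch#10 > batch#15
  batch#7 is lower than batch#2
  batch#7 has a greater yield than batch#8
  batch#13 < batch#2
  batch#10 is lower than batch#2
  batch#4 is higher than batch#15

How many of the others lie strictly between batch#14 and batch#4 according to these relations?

1

The relations place batch#4 below batch#14. An element lies strictly between them when it is forced above batch#4 and also forced below batch#14.
Above batch#4: {batch#1}. Below batch#14: {batch#3, batch#11, batch#13, batch#8, batch#7, batch#9, batch#15, batch#10, batch#1}.
Intersection: {batch#1} — 1.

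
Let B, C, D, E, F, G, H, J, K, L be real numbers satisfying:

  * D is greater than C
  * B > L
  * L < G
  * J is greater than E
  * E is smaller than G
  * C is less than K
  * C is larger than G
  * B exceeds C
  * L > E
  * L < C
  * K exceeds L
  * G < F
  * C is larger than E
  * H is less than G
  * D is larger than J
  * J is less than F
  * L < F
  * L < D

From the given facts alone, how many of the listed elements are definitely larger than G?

Directly above G: C, F.
One step further: K, D, B (5 so far).
Nothing else is reachable above G; 5 in all.

5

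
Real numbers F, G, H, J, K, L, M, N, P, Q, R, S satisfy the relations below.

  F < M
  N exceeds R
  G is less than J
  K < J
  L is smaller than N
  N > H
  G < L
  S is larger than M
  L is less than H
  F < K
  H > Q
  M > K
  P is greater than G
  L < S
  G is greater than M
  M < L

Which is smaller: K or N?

Chaining the given relations: K < M < G < L < H < N.
So K < N; K is the smaller of the two.

K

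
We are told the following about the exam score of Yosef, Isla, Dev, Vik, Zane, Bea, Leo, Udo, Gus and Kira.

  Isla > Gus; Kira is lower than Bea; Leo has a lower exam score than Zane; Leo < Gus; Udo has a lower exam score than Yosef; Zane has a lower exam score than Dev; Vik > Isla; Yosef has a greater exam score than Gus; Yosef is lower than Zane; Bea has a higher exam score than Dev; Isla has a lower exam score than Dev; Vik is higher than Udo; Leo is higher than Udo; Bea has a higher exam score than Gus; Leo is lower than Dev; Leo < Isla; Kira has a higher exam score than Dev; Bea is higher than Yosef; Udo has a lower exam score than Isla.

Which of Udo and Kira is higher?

Kira

Link the given pairs in sequence: Udo < Leo; Leo < Gus; Gus < Yosef; Yosef < Zane; Zane < Dev; Dev < Kira.
Together: Udo < Leo < Gus < Yosef < Zane < Dev < Kira.
So Udo < Kira; Kira is the higher of the two.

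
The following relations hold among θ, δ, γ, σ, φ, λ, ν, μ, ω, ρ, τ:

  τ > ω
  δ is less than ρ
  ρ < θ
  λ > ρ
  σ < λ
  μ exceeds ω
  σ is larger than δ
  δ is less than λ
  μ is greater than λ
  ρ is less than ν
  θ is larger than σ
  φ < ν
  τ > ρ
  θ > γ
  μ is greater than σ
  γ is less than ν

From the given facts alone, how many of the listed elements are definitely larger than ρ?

From ρ the given relations immediately reach λ, τ, θ, ν.
From those, μ — 5 in total.
No other element is forced above ρ by the given relations, so the count is 5.

5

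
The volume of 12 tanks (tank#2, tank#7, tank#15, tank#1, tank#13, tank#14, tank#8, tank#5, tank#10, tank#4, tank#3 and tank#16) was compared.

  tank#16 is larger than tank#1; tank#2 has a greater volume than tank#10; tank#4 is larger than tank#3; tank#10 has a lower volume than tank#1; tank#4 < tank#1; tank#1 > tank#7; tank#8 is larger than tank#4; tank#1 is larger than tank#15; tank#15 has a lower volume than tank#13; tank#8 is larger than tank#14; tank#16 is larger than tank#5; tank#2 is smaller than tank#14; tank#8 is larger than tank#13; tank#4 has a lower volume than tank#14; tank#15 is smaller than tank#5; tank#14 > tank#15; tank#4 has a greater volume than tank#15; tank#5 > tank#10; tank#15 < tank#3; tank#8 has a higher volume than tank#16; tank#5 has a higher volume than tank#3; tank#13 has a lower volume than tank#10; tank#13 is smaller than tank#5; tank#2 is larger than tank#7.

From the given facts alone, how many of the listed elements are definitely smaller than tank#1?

6

The elements the relations force below tank#1 are tank#15, tank#3, tank#7, tank#13, tank#4, tank#10 — no chain reaches any other.
That is 6.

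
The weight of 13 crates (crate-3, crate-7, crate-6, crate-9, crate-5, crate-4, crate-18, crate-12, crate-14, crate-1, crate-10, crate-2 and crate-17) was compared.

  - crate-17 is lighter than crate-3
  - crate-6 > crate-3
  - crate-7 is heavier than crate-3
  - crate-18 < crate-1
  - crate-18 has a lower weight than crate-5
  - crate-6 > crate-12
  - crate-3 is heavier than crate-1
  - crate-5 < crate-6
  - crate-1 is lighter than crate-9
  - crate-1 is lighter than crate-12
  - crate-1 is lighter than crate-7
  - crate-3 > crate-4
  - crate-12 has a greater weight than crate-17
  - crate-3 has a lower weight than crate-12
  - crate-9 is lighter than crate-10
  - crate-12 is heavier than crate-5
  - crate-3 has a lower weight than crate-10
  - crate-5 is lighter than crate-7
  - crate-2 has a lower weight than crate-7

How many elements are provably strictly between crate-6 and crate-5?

1

The relations place crate-5 below crate-6. An element lies strictly between them when it is forced above crate-5 and also forced below crate-6.
Above crate-5: {crate-12, crate-7}. Below crate-6: {crate-4, crate-17, crate-18, crate-1, crate-3, crate-12}.
Intersection: {crate-12} — 1.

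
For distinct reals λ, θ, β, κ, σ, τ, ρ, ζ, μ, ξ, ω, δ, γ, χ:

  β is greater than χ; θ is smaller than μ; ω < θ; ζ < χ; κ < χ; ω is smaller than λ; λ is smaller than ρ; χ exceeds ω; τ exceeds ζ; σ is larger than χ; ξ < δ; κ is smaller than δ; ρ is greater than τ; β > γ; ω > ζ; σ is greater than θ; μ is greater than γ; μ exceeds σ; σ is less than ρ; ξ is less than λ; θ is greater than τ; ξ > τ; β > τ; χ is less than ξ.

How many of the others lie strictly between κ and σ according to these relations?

1

Chaining upward from κ reaches: χ, ξ, λ, δ, ρ, β, μ.
Chaining downward from σ reaches: ζ, τ, ω, θ, χ.
Strictly between κ and σ are those in both lists: χ — 1 element.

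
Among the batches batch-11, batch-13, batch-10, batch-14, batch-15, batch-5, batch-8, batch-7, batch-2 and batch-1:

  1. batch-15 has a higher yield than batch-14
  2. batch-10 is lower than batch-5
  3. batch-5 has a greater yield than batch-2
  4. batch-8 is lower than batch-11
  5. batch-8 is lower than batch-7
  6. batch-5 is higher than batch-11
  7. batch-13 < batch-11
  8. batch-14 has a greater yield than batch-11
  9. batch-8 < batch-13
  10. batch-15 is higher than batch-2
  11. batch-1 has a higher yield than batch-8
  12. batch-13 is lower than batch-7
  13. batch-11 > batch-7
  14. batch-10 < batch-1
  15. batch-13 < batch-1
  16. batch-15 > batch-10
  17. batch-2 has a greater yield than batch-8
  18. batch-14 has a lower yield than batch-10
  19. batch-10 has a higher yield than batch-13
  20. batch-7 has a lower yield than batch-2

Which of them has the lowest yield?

batch-13 is not least since batch-8 < batch-13; batch-7 is not least since batch-8 < batch-7; batch-2 is not least since batch-8 < batch-2; batch-11 is not least since batch-7 < batch-11; batch-14 is not least since batch-11 < batch-14; batch-10 is not least since batch-13 < batch-10; batch-5 is not least since batch-2 < batch-5; batch-15 is not least since batch-10 < batch-15; batch-1 is not least since batch-13 < batch-1.
Only batch-8 has nothing below it, so batch-8 is the lowest yield.

batch-8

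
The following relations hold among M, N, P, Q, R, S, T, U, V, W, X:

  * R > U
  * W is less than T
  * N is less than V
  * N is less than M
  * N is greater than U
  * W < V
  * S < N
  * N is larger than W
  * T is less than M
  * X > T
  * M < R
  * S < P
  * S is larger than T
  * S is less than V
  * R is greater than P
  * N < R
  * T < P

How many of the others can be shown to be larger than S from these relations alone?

5

Directly above S: N, V, P.
One step further: M, R (5 so far).
No other element is forced above S by the given relations, so the count is 5.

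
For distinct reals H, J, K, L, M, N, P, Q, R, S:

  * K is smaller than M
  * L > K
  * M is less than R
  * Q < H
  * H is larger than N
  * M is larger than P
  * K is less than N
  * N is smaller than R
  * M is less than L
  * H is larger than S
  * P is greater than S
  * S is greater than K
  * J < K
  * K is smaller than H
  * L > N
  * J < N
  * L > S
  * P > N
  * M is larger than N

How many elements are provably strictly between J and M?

4

The relations place J below M. An element lies strictly between them when it is forced above J and also forced below M.
Above J: {K, N, S, P, R, H, L}. Below M: {K, N, S, P}.
Intersection: {K, N, S, P} — 4.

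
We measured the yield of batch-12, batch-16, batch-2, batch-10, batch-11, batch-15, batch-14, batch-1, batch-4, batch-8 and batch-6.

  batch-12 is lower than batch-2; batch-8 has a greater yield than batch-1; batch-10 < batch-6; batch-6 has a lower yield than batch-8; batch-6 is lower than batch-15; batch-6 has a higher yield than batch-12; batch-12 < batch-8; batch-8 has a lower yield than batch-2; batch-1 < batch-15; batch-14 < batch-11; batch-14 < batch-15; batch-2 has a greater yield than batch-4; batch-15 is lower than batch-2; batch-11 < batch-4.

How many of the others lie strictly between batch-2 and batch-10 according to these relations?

3

The relations place batch-10 below batch-2. An element lies strictly between them when it is forced above batch-10 and also forced below batch-2.
Above batch-10: {batch-6, batch-15, batch-8}. Below batch-2: {batch-1, batch-12, batch-6, batch-14, batch-15, batch-8, batch-11, batch-4}.
Intersection: {batch-6, batch-15, batch-8} — 3.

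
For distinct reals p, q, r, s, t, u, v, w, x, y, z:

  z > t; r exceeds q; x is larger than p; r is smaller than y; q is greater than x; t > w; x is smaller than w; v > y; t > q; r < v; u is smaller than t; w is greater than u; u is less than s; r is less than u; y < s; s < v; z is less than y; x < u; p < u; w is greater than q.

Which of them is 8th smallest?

Chaining the given pairs: p < x < q < r < u < w < t < z < y < s < v.
The 8th smallest is z.

z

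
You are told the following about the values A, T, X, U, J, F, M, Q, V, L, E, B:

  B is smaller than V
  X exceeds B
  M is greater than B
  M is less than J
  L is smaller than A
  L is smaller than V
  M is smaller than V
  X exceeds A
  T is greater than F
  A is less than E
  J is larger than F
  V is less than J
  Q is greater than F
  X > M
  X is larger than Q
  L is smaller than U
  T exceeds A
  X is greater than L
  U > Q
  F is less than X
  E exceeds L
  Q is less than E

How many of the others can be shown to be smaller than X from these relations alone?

6

Directly below X: B, F, L, M, A, Q.
Nothing else is reachable below X; 6 in all.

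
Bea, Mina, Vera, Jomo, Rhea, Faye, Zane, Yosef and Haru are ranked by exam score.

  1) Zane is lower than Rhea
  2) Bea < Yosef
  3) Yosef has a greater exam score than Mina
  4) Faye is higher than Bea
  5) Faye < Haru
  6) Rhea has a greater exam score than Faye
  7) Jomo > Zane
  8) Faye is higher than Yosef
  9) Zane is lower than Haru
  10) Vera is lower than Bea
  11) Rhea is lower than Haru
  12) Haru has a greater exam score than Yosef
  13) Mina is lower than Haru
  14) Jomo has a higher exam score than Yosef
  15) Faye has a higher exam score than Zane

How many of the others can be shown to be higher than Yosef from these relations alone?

4

The elements the relations force above Yosef are Faye, Jomo, Rhea, Haru — no chain reaches any other.
That is 4.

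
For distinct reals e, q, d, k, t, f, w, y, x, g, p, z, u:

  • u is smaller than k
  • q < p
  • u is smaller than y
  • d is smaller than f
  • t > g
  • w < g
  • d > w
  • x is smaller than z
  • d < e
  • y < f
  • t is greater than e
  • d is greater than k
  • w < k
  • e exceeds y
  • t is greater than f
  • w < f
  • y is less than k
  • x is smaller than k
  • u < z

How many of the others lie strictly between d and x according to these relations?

1

The relations place x below d. An element lies strictly between them when it is forced above x and also forced below d.
Above x: {z, k, e, f, t}. Below d: {w, u, y, k}.
Intersection: {k} — 1.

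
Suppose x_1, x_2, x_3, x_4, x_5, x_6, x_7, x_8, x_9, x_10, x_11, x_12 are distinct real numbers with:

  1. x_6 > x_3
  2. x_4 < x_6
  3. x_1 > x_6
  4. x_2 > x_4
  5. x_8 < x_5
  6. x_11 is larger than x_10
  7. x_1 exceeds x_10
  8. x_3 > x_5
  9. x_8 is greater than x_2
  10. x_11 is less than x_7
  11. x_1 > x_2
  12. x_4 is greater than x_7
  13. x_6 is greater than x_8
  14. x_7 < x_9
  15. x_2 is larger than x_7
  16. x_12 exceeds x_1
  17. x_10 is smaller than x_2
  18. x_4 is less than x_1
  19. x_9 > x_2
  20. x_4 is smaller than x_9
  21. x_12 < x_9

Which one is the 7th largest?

Piecing the relations together gives one ordering: x_10 < x_11 < x_7 < x_4 < x_2 < x_8 < x_5 < x_3 < x_6 < x_1 < x_12 < x_9.
The 7th largest is x_8.

x_8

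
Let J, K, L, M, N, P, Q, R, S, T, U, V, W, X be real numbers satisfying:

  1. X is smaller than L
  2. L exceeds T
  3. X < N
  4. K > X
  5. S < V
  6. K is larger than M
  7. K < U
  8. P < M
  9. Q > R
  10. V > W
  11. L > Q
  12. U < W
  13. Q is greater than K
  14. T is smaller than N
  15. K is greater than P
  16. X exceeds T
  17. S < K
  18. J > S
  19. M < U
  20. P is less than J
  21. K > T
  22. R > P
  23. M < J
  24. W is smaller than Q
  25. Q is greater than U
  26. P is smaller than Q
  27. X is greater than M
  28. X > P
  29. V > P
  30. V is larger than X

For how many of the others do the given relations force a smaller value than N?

4

The elements the relations force below N are P, T, M, X — no chain reaches any other.
That is 4.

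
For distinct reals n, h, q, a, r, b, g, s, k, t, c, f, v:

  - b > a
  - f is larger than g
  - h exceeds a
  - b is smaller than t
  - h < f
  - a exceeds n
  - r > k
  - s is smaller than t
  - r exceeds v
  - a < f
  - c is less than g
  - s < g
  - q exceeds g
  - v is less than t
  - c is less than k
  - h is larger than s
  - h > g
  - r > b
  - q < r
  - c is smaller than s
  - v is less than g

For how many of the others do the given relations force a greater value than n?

Directly above n: a.
One step further: h, b, f (4 so far).
One step further: r, t (6 so far).
No other element is forced above n by the given relations, so the count is 6.

6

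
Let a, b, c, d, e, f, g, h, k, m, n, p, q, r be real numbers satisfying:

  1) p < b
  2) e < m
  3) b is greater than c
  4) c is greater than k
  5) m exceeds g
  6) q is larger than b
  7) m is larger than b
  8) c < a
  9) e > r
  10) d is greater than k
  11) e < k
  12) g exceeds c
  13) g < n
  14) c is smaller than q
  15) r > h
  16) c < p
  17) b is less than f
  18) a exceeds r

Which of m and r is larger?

m

The relevant relations are r < e; e < k; k < c; c < p; p < b; b < m.
Together: r < e < k < c < p < b < m.
So r < m; m is the larger of the two.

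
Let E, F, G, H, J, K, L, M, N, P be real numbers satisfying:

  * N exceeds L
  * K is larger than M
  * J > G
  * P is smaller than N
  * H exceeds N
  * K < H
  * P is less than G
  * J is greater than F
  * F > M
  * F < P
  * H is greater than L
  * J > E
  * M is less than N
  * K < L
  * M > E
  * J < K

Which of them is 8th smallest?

The consecutive relations fix a unique order: E < M < F < P < G < J < K < L < N < H.
The 8th smallest is L.

L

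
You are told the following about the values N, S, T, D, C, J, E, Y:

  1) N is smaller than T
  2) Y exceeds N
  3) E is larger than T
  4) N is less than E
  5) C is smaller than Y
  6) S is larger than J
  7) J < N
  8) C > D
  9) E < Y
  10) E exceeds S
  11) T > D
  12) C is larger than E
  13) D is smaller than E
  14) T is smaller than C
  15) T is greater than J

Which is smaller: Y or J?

J

J < N and N < T give J < T.
With T < E: J < N < T < E.
With E < C: J < N < T < E < C.
Then C < Y extends the chain to Y.
So J < Y; J is the smaller of the two.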